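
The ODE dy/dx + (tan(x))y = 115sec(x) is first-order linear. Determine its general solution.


P(x) = tan(x) ⇒ μ = e^(∫tan(x)dx) = sec(x).
(sec(x) y)' = 115sec²(x) ⇒ sec(x) y = 115tan(x) + C.
Multiply by cos(x): y = 115sin(x) + C·cos(x).


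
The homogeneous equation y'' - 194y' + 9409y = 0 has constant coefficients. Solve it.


Characteristic equation: r² - 194r + 9409 = 0, i.e. (r - 97)² = 0.
Repeated root r = 97; include an x factor for the second linearly independent solution.
General solution: y = (C₁ + C₂x)e^(97x).


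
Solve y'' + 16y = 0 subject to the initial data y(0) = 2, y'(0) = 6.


Characteristic roots of r² + 16 = 0 are ±4i, so y = C₁cos(4x) + C₂sin(4x).
Apply y(0) = 2: C₁ = 2. Differentiate and apply y'(0) = 6: 4·C₂ = 6, so C₂ = 3/2.
Particular solution: y = 2cos(4x) + (3/2)sin(4x).


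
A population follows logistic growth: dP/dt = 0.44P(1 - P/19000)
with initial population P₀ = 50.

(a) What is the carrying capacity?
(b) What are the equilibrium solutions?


Logistic ODE dP/dt = 0.44P(1 - P/19000) has equilibria where dP/dt = 0, i.e. P = 0 or P = 19000.
The coefficient (1 - P/K) = 0 when P = K, identifying K = 19000 as the carrying capacity.
(a) K = 19000; (b) equilibria P = 0 and P = 19000.


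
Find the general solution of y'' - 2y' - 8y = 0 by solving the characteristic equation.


Characteristic equation: r² - 2r - 8 = 0.
Factor: (r - 4)(r + 2) = 0 ⇒ r = 4, -2 (distinct real).
General solution: y = C₁e^(4x) + C₂e^(-2x).


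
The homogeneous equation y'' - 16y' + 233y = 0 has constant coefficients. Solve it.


Characteristic equation: r² - 16r + 233 = 0.
Discriminant is negative; roots r = 8 ± 13i (complex conjugate pair).
General solution uses e^(α x)(C₁ cos(β x) + C₂ sin(β x)): y = e^(8x)(C₁cos(13x) + C₂sin(13x)).


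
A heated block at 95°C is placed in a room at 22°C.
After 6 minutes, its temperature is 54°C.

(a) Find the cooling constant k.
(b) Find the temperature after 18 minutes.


Newton's law: T(t) = T_a + (T₀ - T_a)e^(-kt).
(a) Use T(6) = 54: (54 - 22)/(95 - 22) = e^(-k·6), so k = -ln(0.438)/6 ≈ 0.1375.
(b) Apply k to t = 18: T(18) = 22 + (73)e^(-2.474) ≈ 28.1°C.


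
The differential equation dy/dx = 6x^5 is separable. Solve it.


Integrate both sides with respect to x: y = ∫ 6x^5 dx = x^6 + C.


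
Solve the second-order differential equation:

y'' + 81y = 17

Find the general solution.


Homogeneous part: r² + 81 = 0 ⇒ r = ±9i, so y_h = C₁cos(9x) + C₂sin(9x).
Try constant y_p = A; plug in: 81A = 17 ⇒ A = 17/81.
General solution: y = C₁cos(9x) + C₂sin(9x) + 17/81.


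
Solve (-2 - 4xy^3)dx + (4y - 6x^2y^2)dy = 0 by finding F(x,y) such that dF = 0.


Check exactness: ∂M/∂y = -12xy^2 and ∂N/∂x = -12xy^2; equal, so the equation is exact.
Integrate M with respect to x (treating y as constant): ∫M dx = -2x - 2x^2y^3 + h(y).
Differentiate w.r.t. y and set equal to N: the x-dependent terms already match, leaving h'(y) = 4y. Integrate: h(y) = 2y^2.
So F(x,y) = -2x + 2y^2 - 2x^2y^3.
General solution: -2x + 2y^2 - 2x^2y^3 = C.


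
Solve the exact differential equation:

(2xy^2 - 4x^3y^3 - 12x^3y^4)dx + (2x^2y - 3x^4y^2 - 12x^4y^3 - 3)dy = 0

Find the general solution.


Check exactness: ∂M/∂y = 4xy - 12x^3y^2 - 48x^3y^3 and ∂N/∂x = 4xy - 12x^3y^2 - 48x^3y^3; equal, so the equation is exact.
Integrate M with respect to x (treating y as constant): ∫M dx = x^2y^2 - x^4y^3 - 3x^4y^4 + h(y).
Differentiate w.r.t. y and set equal to N: the x-dependent terms already match, leaving h'(y) = -3. Integrate: h(y) = -3y.
So F(x,y) = x^2y^2 - x^4y^3 - 3x^4y^4 - 3y.
General solution: x^2y^2 - x^4y^3 - 3x^4y^4 - 3y = C.


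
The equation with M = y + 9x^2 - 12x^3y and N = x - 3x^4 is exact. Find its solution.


Check exactness: ∂M/∂y = 1 - 12x^3 and ∂N/∂x = 1 - 12x^3; equal, so the equation is exact.
Integrate M with respect to x (treating y as constant): ∫M dx = xy + 3x^3 - 3x^4y + h(y).
Differentiate w.r.t. y and set equal to N: all terms match, so h'(y) = 0 and h is a constant absorbed into C.
General solution: xy + 3x^3 - 3x^4y = C.


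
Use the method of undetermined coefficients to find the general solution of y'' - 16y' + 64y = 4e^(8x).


Characteristic polynomial (r - 8)² = 0; repeated root r = 8.
y_h = (C₁ + C₂x)e^(8x). Forcing matches the repeated root (resonance), so try y_p = Ax² e^(8x).
Substitute and solve for A: 2A = 4, so A = 2.
General solution: y = (C₁ + C₂x + 2x²)e^(8x).


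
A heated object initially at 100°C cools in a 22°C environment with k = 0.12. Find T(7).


Newton's law: dT/dt = -k(T - T_a) has solution T(t) = T_a + (T₀ - T_a)e^(-kt).
Plug in T_a = 22, T₀ = 100, k = 0.12, t = 7: T(7) = 22 + (78)e^(-0.84) ≈ 55.7°C.


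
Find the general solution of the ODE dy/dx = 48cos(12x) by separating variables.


g(y) = 1, so integrate directly: y = ∫ 48cos(12x) dx = 4sin(12x) + C.


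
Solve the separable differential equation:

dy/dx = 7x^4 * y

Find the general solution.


Separate variables: dy/y = 7x^4 dx.
Integrate: ln|y| = (7/5)x^5 + C₀.
Exponentiate: y = Ce^((7/5)x^5).


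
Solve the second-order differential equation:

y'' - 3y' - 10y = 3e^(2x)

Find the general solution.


Characteristic roots of r² - 3r - 10 = 0 are 5, -2.
y_h = C₁e^(5x) + C₂e^(-2x).
Forcing exponent 2 is not a characteristic root; try y_p = Ae^(2x).
Substitute: A·(4 + (-3)·2 + (-10)) = A·-12 = 3, so A = -1/4.
General solution: y = C₁e^(5x) + C₂e^(-2x) - (1/4)e^(2x).


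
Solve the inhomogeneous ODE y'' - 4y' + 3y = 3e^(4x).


Characteristic roots of r² - 4r + 3 = 0 are 1, 3.
y_h = C₁e^(x) + C₂e^(3x).
Forcing exponent 4 is not a characteristic root; try y_p = Ae^(4x).
Substitute: A·(16 + (-4)·4 + (3)) = A·3 = 3, so A = 1.
General solution: y = C₁e^(x) + C₂e^(3x) + e^(4x).


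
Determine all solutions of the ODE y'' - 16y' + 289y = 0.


Characteristic equation: r² - 16r + 289 = 0.
Discriminant is negative; roots r = 8 ± 15i (complex conjugate pair).
General solution uses e^(α x)(C₁ cos(β x) + C₂ sin(β x)): y = e^(8x)(C₁cos(15x) + C₂sin(15x)).


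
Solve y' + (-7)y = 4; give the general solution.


P(x) = -7 ⇒ μ = e^(-7x).
(μ y)' = 4e^(-7x) ⇒ μ y = -(4/7)e^(-7x) + C.
Divide by μ: y = -4/7 + Ce^(7x).


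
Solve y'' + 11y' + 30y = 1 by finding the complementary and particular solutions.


Characteristic roots of r² + 11r + 30 = 0 are -5, -6.
y_h = C₁e^(-5x) + C₂e^(-6x).
Constant forcing; try y_p = A. Then 30A = 1 ⇒ A = 1/30.
General solution: y = C₁e^(-5x) + C₂e^(-6x) + 1/30.


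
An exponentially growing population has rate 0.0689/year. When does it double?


Exponential growth: P(t) = P₀ e^(0.0689t). Set P(t)/P₀ = 2: e^(0.0689t) = 2.
Solve: t = ln(2)/0.0689 ≈ 10.06 years.


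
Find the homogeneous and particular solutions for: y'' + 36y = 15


Homogeneous part: r² + 36 = 0 ⇒ r = ±6i, so y_h = C₁cos(6x) + C₂sin(6x).
Try constant y_p = A; plug in: 36A = 15 ⇒ A = 5/12.
General solution: y = C₁cos(6x) + C₂sin(6x) + 5/12.


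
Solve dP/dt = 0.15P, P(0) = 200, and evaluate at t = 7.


The ODE dP/dt = 0.15P has solution P(t) = P(0)e^(0.15t).
Substitute P(0) = 200 and t = 7: P(7) = 200 e^(1.05) ≈ 572.


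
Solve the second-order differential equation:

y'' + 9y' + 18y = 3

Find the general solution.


Characteristic roots of r² + 9r + 18 = 0 are -3, -6.
y_h = C₁e^(-3x) + C₂e^(-6x).
Constant forcing; try y_p = A. Then 18A = 3 ⇒ A = 1/6.
General solution: y = C₁e^(-3x) + C₂e^(-6x) + 1/6.


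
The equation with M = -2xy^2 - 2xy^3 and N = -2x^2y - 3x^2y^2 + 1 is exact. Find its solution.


Check exactness: ∂M/∂y = -4xy - 6xy^2 and ∂N/∂x = -4xy - 6xy^2; equal, so the equation is exact.
Integrate M with respect to x (treating y as constant): ∫M dx = -x^2y^2 - x^2y^3 + h(y).
Differentiate w.r.t. y and set equal to N: the x-dependent terms already match, leaving h'(y) = 1. Integrate: h(y) = y.
So F(x,y) = -x^2y^2 - x^2y^3 + y.
General solution: -x^2y^2 - x^2y^3 + y = C.


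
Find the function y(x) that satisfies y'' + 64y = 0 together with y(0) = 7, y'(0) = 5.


Characteristic roots of r² + 64 = 0 are ±8i, so y = C₁cos(8x) + C₂sin(8x).
Apply y(0) = 7: C₁ = 7. Differentiate and apply y'(0) = 5: 8·C₂ = 5, so C₂ = 5/8.
Particular solution: y = 7cos(8x) + (5/8)sin(8x).


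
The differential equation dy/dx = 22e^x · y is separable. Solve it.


Separate variables: dy/y = 22e^x dx.
Integrate: ln|y| = 22e^x + C₀.
Exponentiate: y = Ce^(22e^x).


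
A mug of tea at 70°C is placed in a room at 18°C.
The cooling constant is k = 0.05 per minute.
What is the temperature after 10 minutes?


Newton's law: dT/dt = -k(T - T_a) has solution T(t) = T_a + (T₀ - T_a)e^(-kt).
Plug in T_a = 18, T₀ = 70, k = 0.05, t = 10: T(10) = 18 + (52)e^(-0.50) ≈ 49.5°C.


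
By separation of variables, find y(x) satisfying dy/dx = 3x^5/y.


Separate variables: y dy = 3x^5 dx.
Integrate both sides: y²/2 = (1/2)x^6 + C₀.
Multiply by 2: y² = x^6 + C.


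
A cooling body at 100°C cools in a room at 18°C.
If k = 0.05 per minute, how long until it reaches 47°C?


From T(t) = T_a + (T₀ - T_a)e^(-kt), set T(t) = 47:
(47 - 18) / (100 - 18) = e^(-0.05t), so t = -ln(0.354)/0.05 ≈ 20.8 minutes.


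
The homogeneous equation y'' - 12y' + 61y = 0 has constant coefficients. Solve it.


Characteristic equation: r² - 12r + 61 = 0.
Discriminant is negative; roots r = 6 ± 5i (complex conjugate pair).
General solution uses e^(α x)(C₁ cos(β x) + C₂ sin(β x)): y = e^(6x)(C₁cos(5x) + C₂sin(5x)).


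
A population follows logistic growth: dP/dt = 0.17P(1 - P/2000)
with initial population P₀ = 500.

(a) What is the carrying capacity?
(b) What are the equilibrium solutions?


Logistic ODE dP/dt = 0.17P(1 - P/2000) has equilibria where dP/dt = 0, i.e. P = 0 or P = 2000.
The coefficient (1 - P/K) = 0 when P = K, identifying K = 2000 as the carrying capacity.
(a) K = 2000; (b) equilibria P = 0 and P = 2000.


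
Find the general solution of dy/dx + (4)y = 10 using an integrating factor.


P(x) = 4, Q(x) = 10; integrating factor μ = e^(4x).
(μ y)' = 10e^(4x) ⇒ μ y = (5/2)e^(4x) + C.
Divide by μ: y = 5/2 + Ce^(-4x).


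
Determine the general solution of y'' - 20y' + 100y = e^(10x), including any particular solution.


Characteristic polynomial (r - 10)² = 0; repeated root r = 10.
y_h = (C₁ + C₂x)e^(10x). Forcing matches the repeated root (resonance), so try y_p = Ax² e^(10x).
Substitute and solve for A: 2A = 1, so A = 1/2.
General solution: y = (C₁ + C₂x + (1/2)x²)e^(10x).


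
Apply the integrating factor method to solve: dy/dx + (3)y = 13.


P(x) = 3, Q(x) = 13; integrating factor μ = e^(3x).
(μ y)' = 13e^(3x) ⇒ μ y = (13/3)e^(3x) + C.
Divide by μ: y = 13/3 + Ce^(-3x).


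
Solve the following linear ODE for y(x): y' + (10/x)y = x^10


P(x) = 10/x ⇒ μ = x^10.
(x^10 y)' = x^10·x^10 = x^20.
Integrate: x^10 y = x^21/(21) + C.
Solve for y: y = (1/21)x^11 + C/x^10.


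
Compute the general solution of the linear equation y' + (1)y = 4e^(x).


P(x) = 1 ⇒ μ = e^(x).
(μ y)' = 4e^(2x) ⇒ μ y = (4/2)e^(2x) + C.
Divide by μ: y = 2e^(x) + Ce^(-x).


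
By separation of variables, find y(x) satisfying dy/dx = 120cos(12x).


g(y) = 1, so integrate directly: y = ∫ 120cos(12x) dx = 10sin(12x) + C.


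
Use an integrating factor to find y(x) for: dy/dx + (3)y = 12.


P(x) = 3, Q(x) = 12; integrating factor μ = e^(3x).
(μ y)' = 12e^(3x) ⇒ μ y = 4e^(3x) + C.
Divide by μ: y = 4 + Ce^(-3x).


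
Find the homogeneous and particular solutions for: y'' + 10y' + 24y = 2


Characteristic roots of r² + 10r + 24 = 0 are -4, -6.
y_h = C₁e^(-4x) + C₂e^(-6x).
Constant forcing; try y_p = A. Then 24A = 2 ⇒ A = 1/12.
General solution: y = C₁e^(-4x) + C₂e^(-6x) + 1/12.


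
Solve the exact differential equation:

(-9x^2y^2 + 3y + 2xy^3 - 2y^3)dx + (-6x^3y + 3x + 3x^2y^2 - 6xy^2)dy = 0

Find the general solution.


Check exactness: ∂M/∂y = -18x^2y + 3 + 6xy^2 - 6y^2 and ∂N/∂x = -18x^2y + 3 + 6xy^2 - 6y^2; equal, so the equation is exact.
Integrate M with respect to x (treating y as constant): ∫M dx = -3x^3y^2 + 3xy + x^2y^3 - 2xy^3 + h(y).
Differentiate w.r.t. y and set equal to N: all terms match, so h'(y) = 0 and h is a constant absorbed into C.
General solution: -3x^3y^2 + 3xy + x^2y^3 - 2xy^3 = C.


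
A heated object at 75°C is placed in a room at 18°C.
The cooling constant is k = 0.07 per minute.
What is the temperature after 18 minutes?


Newton's law: dT/dt = -k(T - T_a) has solution T(t) = T_a + (T₀ - T_a)e^(-kt).
Plug in T_a = 18, T₀ = 75, k = 0.07, t = 18: T(18) = 18 + (57)e^(-1.26) ≈ 34.2°C.


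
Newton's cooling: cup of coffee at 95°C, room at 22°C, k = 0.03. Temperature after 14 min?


Newton's law: dT/dt = -k(T - T_a) has solution T(t) = T_a + (T₀ - T_a)e^(-kt).
Plug in T_a = 22, T₀ = 95, k = 0.03, t = 14: T(14) = 22 + (73)e^(-0.42) ≈ 70.0°C.


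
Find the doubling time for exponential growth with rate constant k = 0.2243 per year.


Exponential growth: P(t) = P₀ e^(0.2243t). Set P(t)/P₀ = 2: e^(0.2243t) = 2.
Solve: t = ln(2)/0.2243 ≈ 3.09 years.


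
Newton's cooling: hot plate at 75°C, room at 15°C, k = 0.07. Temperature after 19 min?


Newton's law: dT/dt = -k(T - T_a) has solution T(t) = T_a + (T₀ - T_a)e^(-kt).
Plug in T_a = 15, T₀ = 75, k = 0.07, t = 19: T(19) = 15 + (60)e^(-1.33) ≈ 30.9°C.


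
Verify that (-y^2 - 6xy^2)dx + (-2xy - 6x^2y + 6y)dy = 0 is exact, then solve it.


Check exactness: ∂M/∂y = -2y - 12xy and ∂N/∂x = -2y - 12xy; equal, so the equation is exact.
Integrate M with respect to x (treating y as constant): ∫M dx = -xy^2 - 3x^2y^2 + h(y).
Differentiate w.r.t. y and set equal to N: the x-dependent terms already match, leaving h'(y) = 6y. Integrate: h(y) = 3y^2.
So F(x,y) = -xy^2 - 3x^2y^2 + 3y^2.
General solution: -xy^2 - 3x^2y^2 + 3y^2 = C.


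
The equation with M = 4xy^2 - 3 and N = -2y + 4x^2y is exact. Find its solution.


Check exactness: ∂M/∂y = 8xy and ∂N/∂x = 8xy; equal, so the equation is exact.
Integrate M with respect to x (treating y as constant): ∫M dx = 2x^2y^2 - 3x + h(y).
Differentiate w.r.t. y and set equal to N: the x-dependent terms already match, leaving h'(y) = -2y. Integrate: h(y) = -y^2.
So F(x,y) = -y^2 + 2x^2y^2 - 3x.
General solution: -y^2 + 2x^2y^2 - 3x = C.


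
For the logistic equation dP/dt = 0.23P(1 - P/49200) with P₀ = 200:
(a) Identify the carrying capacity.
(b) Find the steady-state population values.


Logistic ODE dP/dt = 0.23P(1 - P/49200) has equilibria where dP/dt = 0, i.e. P = 0 or P = 49200.
The coefficient (1 - P/K) = 0 when P = K, identifying K = 49200 as the carrying capacity.
(a) K = 49200; (b) equilibria P = 0 and P = 49200.


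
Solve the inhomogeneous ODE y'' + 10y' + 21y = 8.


Characteristic roots of r² + 10r + 21 = 0 are -3, -7.
y_h = C₁e^(-3x) + C₂e^(-7x).
Constant forcing; try y_p = A. Then 21A = 8 ⇒ A = 8/21.
General solution: y = C₁e^(-3x) + C₂e^(-7x) + 8/21.


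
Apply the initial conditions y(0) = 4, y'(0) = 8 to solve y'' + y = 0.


Characteristic roots of r² + 1 = 0 are ±1i, so y = C₁cos(x) + C₂sin(x).
Apply y(0) = 4: C₁ = 4. Differentiate and apply y'(0) = 8: 1·C₂ = 8, so C₂ = 8.
Particular solution: y = 4cos(x) + 8sin(x).


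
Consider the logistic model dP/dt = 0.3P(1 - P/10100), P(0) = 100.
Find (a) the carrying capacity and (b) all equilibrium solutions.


Logistic ODE dP/dt = 0.3P(1 - P/10100) has equilibria where dP/dt = 0, i.e. P = 0 or P = 10100.
The coefficient (1 - P/K) = 0 when P = K, identifying K = 10100 as the carrying capacity.
(a) K = 10100; (b) equilibria P = 0 and P = 10100.


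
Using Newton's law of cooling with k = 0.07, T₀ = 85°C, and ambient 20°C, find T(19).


Newton's law: dT/dt = -k(T - T_a) has solution T(t) = T_a + (T₀ - T_a)e^(-kt).
Plug in T_a = 20, T₀ = 85, k = 0.07, t = 19: T(19) = 20 + (65)e^(-1.33) ≈ 37.2°C.


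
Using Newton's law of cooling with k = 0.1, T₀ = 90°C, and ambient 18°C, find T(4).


Newton's law: dT/dt = -k(T - T_a) has solution T(t) = T_a + (T₀ - T_a)e^(-kt).
Plug in T_a = 18, T₀ = 90, k = 0.1, t = 4: T(4) = 18 + (72)e^(-0.40) ≈ 66.3°C.


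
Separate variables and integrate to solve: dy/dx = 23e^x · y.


Separate variables: dy/y = 23e^x dx.
Integrate: ln|y| = 23e^x + C₀.
Exponentiate: y = Ce^(23e^x).


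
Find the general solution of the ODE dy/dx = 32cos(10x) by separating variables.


g(y) = 1, so integrate directly: y = ∫ 32cos(10x) dx = (16/5)sin(10x) + C.


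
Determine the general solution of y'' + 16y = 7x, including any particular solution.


Homogeneous: r² + 16 = 0 ⇒ r = ±4i, y_h = C₁cos(4x) + C₂sin(4x).
Polynomial forcing; try y_p = Ax + B. Then y_p'' + 16 y_p = 16(Ax + B) = 7x, so B = 0 and A = 7/16.
General solution: y = C₁cos(4x) + C₂sin(4x) + (7/16)x.


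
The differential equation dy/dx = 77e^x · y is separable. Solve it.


Separate variables: dy/y = 77e^x dx.
Integrate: ln|y| = 77e^x + C₀.
Exponentiate: y = Ce^(77e^x).


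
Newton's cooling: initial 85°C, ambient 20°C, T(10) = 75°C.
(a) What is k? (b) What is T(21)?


Newton's law: T(t) = T_a + (T₀ - T_a)e^(-kt).
(a) Use T(10) = 75: (75 - 20)/(85 - 20) = e^(-k·10), so k = -ln(0.846)/10 ≈ 0.0167.
(b) Apply k to t = 21: T(21) = 20 + (65)e^(-0.351) ≈ 65.8°C.


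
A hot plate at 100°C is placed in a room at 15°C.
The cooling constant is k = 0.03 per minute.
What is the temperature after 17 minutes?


Newton's law: dT/dt = -k(T - T_a) has solution T(t) = T_a + (T₀ - T_a)e^(-kt).
Plug in T_a = 15, T₀ = 100, k = 0.03, t = 17: T(17) = 15 + (85)e^(-0.51) ≈ 66.0°C.


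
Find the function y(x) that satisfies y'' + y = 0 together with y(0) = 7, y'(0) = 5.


Characteristic roots of r² + 1 = 0 are ±1i, so y = C₁cos(x) + C₂sin(x).
Apply y(0) = 7: C₁ = 7. Differentiate and apply y'(0) = 5: 1·C₂ = 5, so C₂ = 5.
Particular solution: y = 7cos(x) + 5sin(x).


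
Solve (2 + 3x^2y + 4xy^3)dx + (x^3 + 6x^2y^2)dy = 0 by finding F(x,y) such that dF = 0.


Check exactness: ∂M/∂y = 3x^2 + 12xy^2 and ∂N/∂x = 3x^2 + 12xy^2; equal, so the equation is exact.
Integrate M with respect to x (treating y as constant): ∫M dx = 2x + x^3y + 2x^2y^3 + h(y).
Differentiate w.r.t. y and set equal to N: all terms match, so h'(y) = 0 and h is a constant absorbed into C.
General solution: 2x + x^3y + 2x^2y^3 = C.


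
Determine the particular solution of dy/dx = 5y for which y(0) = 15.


General solution of y' = 5y is y = Ce^(5x).
Apply y(0) = 15: C = 15.
Particular solution: y = 15e^(5x).


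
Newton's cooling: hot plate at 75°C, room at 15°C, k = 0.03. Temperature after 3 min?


Newton's law: dT/dt = -k(T - T_a) has solution T(t) = T_a + (T₀ - T_a)e^(-kt).
Plug in T_a = 15, T₀ = 75, k = 0.03, t = 3: T(3) = 15 + (60)e^(-0.09) ≈ 69.8°C.


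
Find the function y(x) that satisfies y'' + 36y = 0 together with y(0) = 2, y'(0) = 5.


Characteristic roots of r² + 36 = 0 are ±6i, so y = C₁cos(6x) + C₂sin(6x).
Apply y(0) = 2: C₁ = 2. Differentiate and apply y'(0) = 5: 6·C₂ = 5, so C₂ = 5/6.
Particular solution: y = 2cos(6x) + (5/6)sin(6x).


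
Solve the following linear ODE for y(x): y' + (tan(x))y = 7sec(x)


P(x) = tan(x) ⇒ μ = e^(∫tan(x)dx) = sec(x).
(sec(x) y)' = 7sec²(x) ⇒ sec(x) y = 7tan(x) + C.
Multiply by cos(x): y = 7sin(x) + C·cos(x).


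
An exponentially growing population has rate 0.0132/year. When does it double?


Exponential growth: P(t) = P₀ e^(0.0132t). Set P(t)/P₀ = 2: e^(0.0132t) = 2.
Solve: t = ln(2)/0.0132 ≈ 52.51 years.


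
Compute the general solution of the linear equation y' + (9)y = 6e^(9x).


P(x) = 9 ⇒ μ = e^(9x).
(μ y)' = 6e^(18x) ⇒ μ y = (6/18)e^(18x) + C.
Divide by μ: y = (1/3)e^(9x) + Ce^(-9x).


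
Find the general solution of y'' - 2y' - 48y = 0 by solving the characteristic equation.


Characteristic equation: r² - 2r - 48 = 0.
Factor: (r - 8)(r + 6) = 0 ⇒ r = 8, -6 (distinct real).
General solution: y = C₁e^(8x) + C₂e^(-6x).


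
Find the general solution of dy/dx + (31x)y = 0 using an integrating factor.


P(x) = 31x ⇒ μ = e^((31/2)x²).
Q(x) = 0 so μ y is constant: y = Ce^(-(31/2)x²).


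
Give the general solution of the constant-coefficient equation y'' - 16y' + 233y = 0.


Characteristic equation: r² - 16r + 233 = 0.
Discriminant is negative; roots r = 8 ± 13i (complex conjugate pair).
General solution uses e^(α x)(C₁ cos(β x) + C₂ sin(β x)): y = e^(8x)(C₁cos(13x) + C₂sin(13x)).


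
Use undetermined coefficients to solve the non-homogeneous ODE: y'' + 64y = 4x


Homogeneous: r² + 64 = 0 ⇒ r = ±8i, y_h = C₁cos(8x) + C₂sin(8x).
Polynomial forcing; try y_p = Ax + B. Then y_p'' + 64 y_p = 64(Ax + B) = 4x, so B = 0 and A = 1/16.
General solution: y = C₁cos(8x) + C₂sin(8x) + (1/16)x.


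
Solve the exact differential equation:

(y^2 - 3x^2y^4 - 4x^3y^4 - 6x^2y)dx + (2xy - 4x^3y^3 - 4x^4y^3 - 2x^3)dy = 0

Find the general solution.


Check exactness: ∂M/∂y = 2y - 12x^2y^3 - 16x^3y^3 - 6x^2 and ∂N/∂x = 2y - 12x^2y^3 - 16x^3y^3 - 6x^2; equal, so the equation is exact.
Integrate M with respect to x (treating y as constant): ∫M dx = xy^2 - x^3y^4 - x^4y^4 - 2x^3y + h(y).
Differentiate w.r.t. y and set equal to N: all terms match, so h'(y) = 0 and h is a constant absorbed into C.
General solution: xy^2 - x^3y^4 - x^4y^4 - 2x^3y = C.


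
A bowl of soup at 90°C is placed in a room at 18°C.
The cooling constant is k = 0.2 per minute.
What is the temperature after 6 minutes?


Newton's law: dT/dt = -k(T - T_a) has solution T(t) = T_a + (T₀ - T_a)e^(-kt).
Plug in T_a = 18, T₀ = 90, k = 0.2, t = 6: T(6) = 18 + (72)e^(-1.20) ≈ 39.7°C.


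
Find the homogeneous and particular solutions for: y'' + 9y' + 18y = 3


Characteristic roots of r² + 9r + 18 = 0 are -6, -3.
y_h = C₁e^(-6x) + C₂e^(-3x).
Constant forcing; try y_p = A. Then 18A = 3 ⇒ A = 1/6.
General solution: y = C₁e^(-6x) + C₂e^(-3x) + 1/6.


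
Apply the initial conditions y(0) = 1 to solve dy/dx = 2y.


General solution of y' = 2y is y = Ce^(2x).
Apply y(0) = 1: C = 1.
Particular solution: y = e^(2x).


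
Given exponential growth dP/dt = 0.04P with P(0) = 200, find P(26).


The ODE dP/dt = 0.04P has solution P(t) = P(0)e^(0.04t).
Substitute P(0) = 200 and t = 26: P(26) = 200 e^(1.04) ≈ 566.


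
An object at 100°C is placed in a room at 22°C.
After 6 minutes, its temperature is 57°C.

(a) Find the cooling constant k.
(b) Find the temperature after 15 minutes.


Newton's law: T(t) = T_a + (T₀ - T_a)e^(-kt).
(a) Use T(6) = 57: (57 - 22)/(100 - 22) = e^(-k·6), so k = -ln(0.449)/6 ≈ 0.1336.
(b) Apply k to t = 15: T(15) = 22 + (78)e^(-2.003) ≈ 32.5°C.


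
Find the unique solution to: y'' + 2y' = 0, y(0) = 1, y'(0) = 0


Characteristic roots of r² + 2r = 0 are -2, 0.
General solution y = c₁ e^(-2x) + c₂.
Apply y(0) = 1: c₁ + c₂ = 1. Apply y'(0) = 0: -2 c₁ + 0 c₂ = 0.
Solve: c₁ = 0, c₂ = 1.
Particular solution: y = 0e^(-2x) + 1.


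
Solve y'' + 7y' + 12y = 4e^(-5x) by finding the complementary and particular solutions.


Characteristic roots of r² + 7r + 12 = 0 are -4, -3.
y_h = C₁e^(-4x) + C₂e^(-3x).
Forcing exponent -5 is not a characteristic root; try y_p = Ae^(-5x).
Substitute: A·(25 + (7)·-5 + (12)) = A·2 = 4, so A = 2.
General solution: y = C₁e^(-4x) + C₂e^(-3x) + 2e^(-5x).


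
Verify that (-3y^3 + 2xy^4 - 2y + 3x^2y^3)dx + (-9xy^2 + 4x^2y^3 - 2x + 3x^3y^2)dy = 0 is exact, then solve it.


Check exactness: ∂M/∂y = -9y^2 + 8xy^3 - 2 + 9x^2y^2 and ∂N/∂x = -9y^2 + 8xy^3 - 2 + 9x^2y^2; equal, so the equation is exact.
Integrate M with respect to x (treating y as constant): ∫M dx = -3xy^3 + x^2y^4 - 2xy + x^3y^3 + h(y).
Differentiate w.r.t. y and set equal to N: all terms match, so h'(y) = 0 and h is a constant absorbed into C.
General solution: -3xy^3 + x^2y^4 - 2xy + x^3y^3 = C.


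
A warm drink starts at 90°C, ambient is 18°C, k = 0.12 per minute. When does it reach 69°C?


From T(t) = T_a + (T₀ - T_a)e^(-kt), set T(t) = 69:
(69 - 18) / (90 - 18) = e^(-0.12t), so t = -ln(0.708)/0.12 ≈ 2.9 minutes.


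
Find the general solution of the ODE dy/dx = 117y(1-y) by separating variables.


Separate: dy/[y(1-y)] = 117 dx.
Partial fractions: 1/[y(1-y)] = 1/y + 1/(1-y).
Integrate: ln|y/(1-y)| = 117x + C₀.
Solve for y: y = 1/(1 + Ce^(-117x)).


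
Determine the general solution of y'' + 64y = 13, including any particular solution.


Homogeneous part: r² + 64 = 0 ⇒ r = ±8i, so y_h = C₁cos(8x) + C₂sin(8x).
Try constant y_p = A; plug in: 64A = 13 ⇒ A = 13/64.
General solution: y = C₁cos(8x) + C₂sin(8x) + 13/64.


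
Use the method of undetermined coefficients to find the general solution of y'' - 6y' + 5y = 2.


Characteristic roots of r² - 6r + 5 = 0 are 5, 1.
y_h = C₁e^(5x) + C₂e^(x).
Forcing exponent 0 is not a characteristic root; try y_p = A.
Substitute: A·(0 + (-6)·0 + (5)) = A·5 = 2, so A = 2/5.
General solution: y = C₁e^(5x) + C₂e^(x) + 2/5.


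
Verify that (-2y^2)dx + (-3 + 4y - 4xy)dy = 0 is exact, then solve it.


Check exactness: ∂M/∂y = -4y and ∂N/∂x = -4y; equal, so the equation is exact.
Integrate M with respect to x (treating y as constant): ∫M dx = -2xy^2 + h(y).
Differentiate w.r.t. y and set equal to N: the x-dependent terms already match, leaving h'(y) = -3 + 4y. Integrate: h(y) = -3y + 2y^2.
So F(x,y) = -3y + 2y^2 - 2xy^2.
General solution: -3y + 2y^2 - 2xy^2 = C.


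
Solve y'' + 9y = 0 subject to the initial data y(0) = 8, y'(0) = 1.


Characteristic roots of r² + 9 = 0 are ±3i, so y = C₁cos(3x) + C₂sin(3x).
Apply y(0) = 8: C₁ = 8. Differentiate and apply y'(0) = 1: 3·C₂ = 1, so C₂ = 1/3.
Particular solution: y = 8cos(3x) + (1/3)sin(3x).


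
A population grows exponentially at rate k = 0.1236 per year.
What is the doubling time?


Exponential growth: P(t) = P₀ e^(0.1236t). Set P(t)/P₀ = 2: e^(0.1236t) = 2.
Solve: t = ln(2)/0.1236 ≈ 5.61 years.


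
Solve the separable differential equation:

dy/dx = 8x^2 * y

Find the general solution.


Separate variables: dy/y = 8x^2 dx.
Integrate: ln|y| = (8/3)x^3 + C₀.
Exponentiate: y = Ce^((8/3)x^3).


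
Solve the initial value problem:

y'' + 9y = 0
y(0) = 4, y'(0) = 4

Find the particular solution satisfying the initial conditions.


Characteristic roots of r² + 9 = 0 are ±3i, so y = C₁cos(3x) + C₂sin(3x).
Apply y(0) = 4: C₁ = 4. Differentiate and apply y'(0) = 4: 3·C₂ = 4, so C₂ = 4/3.
Particular solution: y = 4cos(3x) + (4/3)sin(3x).


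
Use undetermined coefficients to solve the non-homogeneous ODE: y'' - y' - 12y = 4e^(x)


Characteristic roots of r² - r - 12 = 0 are -3, 4.
y_h = C₁e^(-3x) + C₂e^(4x).
Forcing exponent 1 is not a characteristic root; try y_p = Ae^(x).
Substitute: A·(1 + (-1)·1 + (-12)) = A·-12 = 4, so A = -1/3.
General solution: y = C₁e^(-3x) + C₂e^(4x) - (1/3)e^(x).


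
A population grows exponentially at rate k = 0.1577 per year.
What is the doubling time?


Exponential growth: P(t) = P₀ e^(0.1577t). Set P(t)/P₀ = 2: e^(0.1577t) = 2.
Solve: t = ln(2)/0.1577 ≈ 4.40 years.


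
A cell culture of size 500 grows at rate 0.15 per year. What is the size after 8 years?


The ODE dP/dt = 0.15P has solution P(t) = P(0)e^(0.15t).
Substitute P(0) = 500 and t = 8: P(8) = 500 e^(1.20) ≈ 1660.


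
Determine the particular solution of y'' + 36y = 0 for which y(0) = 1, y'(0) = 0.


Characteristic roots of r² + 36 = 0 are ±6i, so y = C₁cos(6x) + C₂sin(6x).
Apply y(0) = 1: C₁ = 1. Differentiate and apply y'(0) = 0: 6·C₂ = 0, so C₂ = 0.
Particular solution: y = cos(6x).


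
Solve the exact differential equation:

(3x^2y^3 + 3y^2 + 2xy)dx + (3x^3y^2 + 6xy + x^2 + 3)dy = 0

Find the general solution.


Check exactness: ∂M/∂y = 9x^2y^2 + 6y + 2x and ∂N/∂x = 9x^2y^2 + 6y + 2x; equal, so the equation is exact.
Integrate M with respect to x (treating y as constant): ∫M dx = x^3y^3 + 3xy^2 + x^2y + h(y).
Differentiate w.r.t. y and set equal to N: the x-dependent terms already match, leaving h'(y) = 3. Integrate: h(y) = 3y.
So F(x,y) = x^3y^3 + 3xy^2 + x^2y + 3y.
General solution: x^3y^3 + 3xy^2 + x^2y + 3y = C.


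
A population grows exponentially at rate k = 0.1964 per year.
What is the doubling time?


Exponential growth: P(t) = P₀ e^(0.1964t). Set P(t)/P₀ = 2: e^(0.1964t) = 2.
Solve: t = ln(2)/0.1964 ≈ 3.53 years.


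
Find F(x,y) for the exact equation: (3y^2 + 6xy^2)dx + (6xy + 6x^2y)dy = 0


Check exactness: ∂M/∂y = 6y + 12xy and ∂N/∂x = 6y + 12xy; equal, so the equation is exact.
Integrate M with respect to x (treating y as constant): ∫M dx = 3xy^2 + 3x^2y^2 + h(y).
Differentiate w.r.t. y and set equal to N: all terms match, so h'(y) = 0 and h is a constant absorbed into C.
General solution: 3xy^2 + 3x^2y^2 = C.


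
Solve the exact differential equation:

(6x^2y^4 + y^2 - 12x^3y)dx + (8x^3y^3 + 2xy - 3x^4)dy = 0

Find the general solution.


Check exactness: ∂M/∂y = 24x^2y^3 + 2y - 12x^3 and ∂N/∂x = 24x^2y^3 + 2y - 12x^3; equal, so the equation is exact.
Integrate M with respect to x (treating y as constant): ∫M dx = 2x^3y^4 + xy^2 - 3x^4y + h(y).
Differentiate w.r.t. y and set equal to N: all terms match, so h'(y) = 0 and h is a constant absorbed into C.
General solution: 2x^3y^4 + xy^2 - 3x^4y = C.


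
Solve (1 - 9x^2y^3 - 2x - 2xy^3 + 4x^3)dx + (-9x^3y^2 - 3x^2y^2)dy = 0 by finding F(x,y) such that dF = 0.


Check exactness: ∂M/∂y = -27x^2y^2 - 6xy^2 and ∂N/∂x = -27x^2y^2 - 6xy^2; equal, so the equation is exact.
Integrate M with respect to x (treating y as constant): ∫M dx = x - 3x^3y^3 - x^2 - x^2y^3 + x^4 + h(y).
Differentiate w.r.t. y and set equal to N: all terms match, so h'(y) = 0 and h is a constant absorbed into C.
General solution: x - 3x^3y^3 - x^2 - x^2y^3 + x^4 = C.


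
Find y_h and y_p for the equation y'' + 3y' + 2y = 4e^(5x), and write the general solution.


Characteristic roots of r² + 3r + 2 = 0 are -1, -2.
y_h = C₁e^(-x) + C₂e^(-2x).
Forcing exponent 5 is not a characteristic root; try y_p = Ae^(5x).
Substitute: A·(25 + (3)·5 + (2)) = A·42 = 4, so A = 2/21.
General solution: y = C₁e^(-x) + C₂e^(-2x) + (2/21)e^(5x).


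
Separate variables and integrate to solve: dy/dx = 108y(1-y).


Separate: dy/[y(1-y)] = 108 dx.
Partial fractions: 1/[y(1-y)] = 1/y + 1/(1-y).
Integrate: ln|y/(1-y)| = 108x + C₀.
Solve for y: y = 1/(1 + Ce^(-108x)).


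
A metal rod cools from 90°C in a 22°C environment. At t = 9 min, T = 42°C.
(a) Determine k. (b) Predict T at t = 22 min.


Newton's law: T(t) = T_a + (T₀ - T_a)e^(-kt).
(a) Use T(9) = 42: (42 - 22)/(90 - 22) = e^(-k·9), so k = -ln(0.294)/9 ≈ 0.1360.
(b) Apply k to t = 22: T(22) = 22 + (68)e^(-2.991) ≈ 25.4°C.


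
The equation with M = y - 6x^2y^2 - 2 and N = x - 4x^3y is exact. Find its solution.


Check exactness: ∂M/∂y = 1 - 12x^2y and ∂N/∂x = 1 - 12x^2y; equal, so the equation is exact.
Integrate M with respect to x (treating y as constant): ∫M dx = xy - 2x^3y^2 - 2x + h(y).
Differentiate w.r.t. y and set equal to N: all terms match, so h'(y) = 0 and h is a constant absorbed into C.
General solution: xy - 2x^3y^2 - 2x = C.


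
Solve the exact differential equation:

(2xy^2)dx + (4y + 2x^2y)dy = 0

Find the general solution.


Check exactness: ∂M/∂y = 4xy and ∂N/∂x = 4xy; equal, so the equation is exact.
Integrate M with respect to x (treating y as constant): ∫M dx = x^2y^2 + h(y).
Differentiate w.r.t. y and set equal to N: the x-dependent terms already match, leaving h'(y) = 4y. Integrate: h(y) = 2y^2.
So F(x,y) = 2y^2 + x^2y^2.
General solution: 2y^2 + x^2y^2 = C.


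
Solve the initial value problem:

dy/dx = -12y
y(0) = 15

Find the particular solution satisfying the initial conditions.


General solution of y' = -12y is y = Ce^(-12x).
Apply y(0) = 15: C = 15.
Particular solution: y = 15e^(-12x).


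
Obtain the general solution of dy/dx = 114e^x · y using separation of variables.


Separate variables: dy/y = 114e^x dx.
Integrate: ln|y| = 114e^x + C₀.
Exponentiate: y = Ce^(114e^x).


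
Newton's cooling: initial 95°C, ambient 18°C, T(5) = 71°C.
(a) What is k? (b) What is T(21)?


Newton's law: T(t) = T_a + (T₀ - T_a)e^(-kt).
(a) Use T(5) = 71: (71 - 18)/(95 - 18) = e^(-k·5), so k = -ln(0.688)/5 ≈ 0.0747.
(b) Apply k to t = 21: T(21) = 18 + (77)e^(-1.569) ≈ 34.0°C.


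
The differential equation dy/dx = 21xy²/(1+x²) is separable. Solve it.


Separate: dy/y² = 21x/(1+x²) dx.
Integrate LHS: ∫ dy/y² = -1/y.
Integrate RHS via u = 1+x²: (21/2)ln(1+x²) + C.
Result: -1/y = (21/2)ln(1+x²) + C.


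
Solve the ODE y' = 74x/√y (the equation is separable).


Separate: √y dy = 74x dx.
Integrate: (2/3)y^(3/2) = 37x² + C.


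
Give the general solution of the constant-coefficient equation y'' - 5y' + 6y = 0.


Characteristic equation: r² - 5r + 6 = 0.
Factor: (r - 3)(r - 2) = 0 ⇒ r = 3, 2 (distinct real).
General solution: y = C₁e^(3x) + C₂e^(2x).


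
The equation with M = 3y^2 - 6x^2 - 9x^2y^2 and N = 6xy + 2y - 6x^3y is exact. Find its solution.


Check exactness: ∂M/∂y = 6y - 18x^2y and ∂N/∂x = 6y - 18x^2y; equal, so the equation is exact.
Integrate M with respect to x (treating y as constant): ∫M dx = 3xy^2 - 2x^3 - 3x^3y^2 + h(y).
Differentiate w.r.t. y and set equal to N: the x-dependent terms already match, leaving h'(y) = 2y. Integrate: h(y) = y^2.
So F(x,y) = 3xy^2 + y^2 - 2x^3 - 3x^3y^2.
General solution: 3xy^2 + y^2 - 2x^3 - 3x^3y^2 = C.


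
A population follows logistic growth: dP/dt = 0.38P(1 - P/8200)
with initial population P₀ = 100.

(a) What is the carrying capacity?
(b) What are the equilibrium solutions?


Logistic ODE dP/dt = 0.38P(1 - P/8200) has equilibria where dP/dt = 0, i.e. P = 0 or P = 8200.
The coefficient (1 - P/K) = 0 when P = K, identifying K = 8200 as the carrying capacity.
(a) K = 8200; (b) equilibria P = 0 and P = 8200.


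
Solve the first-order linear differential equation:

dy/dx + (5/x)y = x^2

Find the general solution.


P(x) = 5/x ⇒ μ = x^5.
(x^5 y)' = x^5·x^2 = x^7.
Integrate: x^5 y = x^8/(8) + C.
Solve for y: y = (1/8)x^3 + C/x^5.


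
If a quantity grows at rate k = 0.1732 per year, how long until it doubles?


Exponential growth: P(t) = P₀ e^(0.1732t). Set P(t)/P₀ = 2: e^(0.1732t) = 2.
Solve: t = ln(2)/0.1732 ≈ 4.00 years.


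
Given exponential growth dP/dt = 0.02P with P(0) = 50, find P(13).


The ODE dP/dt = 0.02P has solution P(t) = P(0)e^(0.02t).
Substitute P(0) = 50 and t = 13: P(13) = 50 e^(0.26) ≈ 65.


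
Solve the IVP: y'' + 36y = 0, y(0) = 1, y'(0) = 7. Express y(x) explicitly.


Characteristic roots of r² + 36 = 0 are ±6i, so y = C₁cos(6x) + C₂sin(6x).
Apply y(0) = 1: C₁ = 1. Differentiate and apply y'(0) = 7: 6·C₂ = 7, so C₂ = 7/6.
Particular solution: y = cos(6x) + (7/6)sin(6x).


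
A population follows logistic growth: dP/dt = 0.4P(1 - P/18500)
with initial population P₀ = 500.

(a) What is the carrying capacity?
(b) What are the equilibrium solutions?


Logistic ODE dP/dt = 0.4P(1 - P/18500) has equilibria where dP/dt = 0, i.e. P = 0 or P = 18500.
The coefficient (1 - P/K) = 0 when P = K, identifying K = 18500 as the carrying capacity.
(a) K = 18500; (b) equilibria P = 0 and P = 18500.


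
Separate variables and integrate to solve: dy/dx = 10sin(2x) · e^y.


Separate: e^(-y) dy = 10sin(2x) dx.
Integrate: -e^(-y) = -5cos(2x) + C₀.
Rearrange: e^(-y) = 5cos(2x) + C.


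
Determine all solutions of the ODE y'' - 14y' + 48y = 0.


Characteristic equation: r² - 14r + 48 = 0.
Factor: (r - 6)(r - 8) = 0 ⇒ r = 6, 8 (distinct real).
General solution: y = C₁e^(6x) + C₂e^(8x).


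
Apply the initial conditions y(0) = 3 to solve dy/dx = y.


General solution of y' = y is y = Ce^(x).
Apply y(0) = 3: C = 3.
Particular solution: y = 3e^(x).


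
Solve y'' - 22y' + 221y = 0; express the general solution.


Characteristic equation: r² - 22r + 221 = 0.
Discriminant is negative; roots r = 11 ± 10i (complex conjugate pair).
General solution uses e^(α x)(C₁ cos(β x) + C₂ sin(β x)): y = e^(11x)(C₁cos(10x) + C₂sin(10x)).


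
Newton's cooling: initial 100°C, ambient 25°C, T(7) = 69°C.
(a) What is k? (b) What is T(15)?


Newton's law: T(t) = T_a + (T₀ - T_a)e^(-kt).
(a) Use T(7) = 69: (69 - 25)/(100 - 25) = e^(-k·7), so k = -ln(0.587)/7 ≈ 0.0762.
(b) Apply k to t = 15: T(15) = 25 + (75)e^(-1.143) ≈ 48.9°C.


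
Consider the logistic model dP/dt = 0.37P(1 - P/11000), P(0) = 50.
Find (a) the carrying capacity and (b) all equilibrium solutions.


Logistic ODE dP/dt = 0.37P(1 - P/11000) has equilibria where dP/dt = 0, i.e. P = 0 or P = 11000.
The coefficient (1 - P/K) = 0 when P = K, identifying K = 11000 as the carrying capacity.
(a) K = 11000; (b) equilibria P = 0 and P = 11000.


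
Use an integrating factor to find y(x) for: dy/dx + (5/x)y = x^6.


P(x) = 5/x ⇒ μ = x^5.
(x^5 y)' = x^5·x^6 = x^11.
Integrate: x^5 y = x^12/(12) + C.
Solve for y: y = (1/12)x^7 + C/x^5.


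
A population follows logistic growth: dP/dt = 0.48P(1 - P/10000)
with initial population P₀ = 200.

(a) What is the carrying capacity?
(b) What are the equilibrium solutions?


Logistic ODE dP/dt = 0.48P(1 - P/10000) has equilibria where dP/dt = 0, i.e. P = 0 or P = 10000.
The coefficient (1 - P/K) = 0 when P = K, identifying K = 10000 as the carrying capacity.
(a) K = 10000; (b) equilibria P = 0 and P = 10000.


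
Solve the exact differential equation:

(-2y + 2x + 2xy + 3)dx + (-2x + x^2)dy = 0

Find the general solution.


Check exactness: ∂M/∂y = -2 + 2x and ∂N/∂x = -2 + 2x; equal, so the equation is exact.
Integrate M with respect to x (treating y as constant): ∫M dx = -2xy + x^2 + x^2y + 3x + h(y).
Differentiate w.r.t. y and set equal to N: all terms match, so h'(y) = 0 and h is a constant absorbed into C.
General solution: -2xy + x^2 + x^2y + 3x = C.


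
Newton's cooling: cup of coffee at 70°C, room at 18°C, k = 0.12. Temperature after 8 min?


Newton's law: dT/dt = -k(T - T_a) has solution T(t) = T_a + (T₀ - T_a)e^(-kt).
Plug in T_a = 18, T₀ = 70, k = 0.12, t = 8: T(8) = 18 + (52)e^(-0.96) ≈ 37.9°C.


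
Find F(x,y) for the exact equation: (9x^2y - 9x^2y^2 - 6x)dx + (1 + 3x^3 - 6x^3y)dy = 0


Check exactness: ∂M/∂y = 9x^2 - 18x^2y and ∂N/∂x = 9x^2 - 18x^2y; equal, so the equation is exact.
Integrate M with respect to x (treating y as constant): ∫M dx = 3x^3y - 3x^3y^2 - 3x^2 + h(y).
Differentiate w.r.t. y and set equal to N: the x-dependent terms already match, leaving h'(y) = 1. Integrate: h(y) = y.
So F(x,y) = y + 3x^3y - 3x^3y^2 - 3x^2.
General solution: y + 3x^3y - 3x^3y^2 - 3x^2 = C.


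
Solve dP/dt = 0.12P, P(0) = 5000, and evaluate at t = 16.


The ODE dP/dt = 0.12P has solution P(t) = P(0)e^(0.12t).
Substitute P(0) = 5000 and t = 16: P(16) = 5000 e^(1.92) ≈ 34105.


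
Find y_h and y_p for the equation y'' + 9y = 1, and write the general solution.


Homogeneous part: r² + 9 = 0 ⇒ r = ±3i, so y_h = C₁cos(3x) + C₂sin(3x).
Try constant y_p = A; plug in: 9A = 1 ⇒ A = 1/9.
General solution: y = C₁cos(3x) + C₂sin(3x) + 1/9.


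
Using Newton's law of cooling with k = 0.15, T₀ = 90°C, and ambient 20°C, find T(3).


Newton's law: dT/dt = -k(T - T_a) has solution T(t) = T_a + (T₀ - T_a)e^(-kt).
Plug in T_a = 20, T₀ = 90, k = 0.15, t = 3: T(3) = 20 + (70)e^(-0.45) ≈ 64.6°C.
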